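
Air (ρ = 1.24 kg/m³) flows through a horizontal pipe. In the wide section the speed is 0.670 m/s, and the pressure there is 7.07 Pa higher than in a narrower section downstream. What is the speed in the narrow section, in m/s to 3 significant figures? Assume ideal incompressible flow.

v₂ ≈ 3.44 m/s

Along the level pipe P + ½ρv² is conserved, hence v₂² = v₁² + 2(P₁ − P₂)/ρ.
v₂ = √(0.670² + 2·7.07/1.24) = √(0.449 + 11.4) = 3.44 m/s.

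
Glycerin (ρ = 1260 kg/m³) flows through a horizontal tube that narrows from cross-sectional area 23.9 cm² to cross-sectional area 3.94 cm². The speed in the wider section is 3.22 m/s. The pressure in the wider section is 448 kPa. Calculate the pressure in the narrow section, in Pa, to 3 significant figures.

214000 Pa

By continuity, v₂ = v₁·A₁/A₂ = 3.22·(23.9/3.94) = 19.5 m/s.
With no height change, Bernoulli's equation is P₁ + ½ρv₁² = P₂ + ½ρv₂².
P₂ = P₁ − ½ρ(v₂² − v₁²) = 448000 − ½·1260·(19.5² − 3.22²) = 448000 − 234000 = 214000 Pa.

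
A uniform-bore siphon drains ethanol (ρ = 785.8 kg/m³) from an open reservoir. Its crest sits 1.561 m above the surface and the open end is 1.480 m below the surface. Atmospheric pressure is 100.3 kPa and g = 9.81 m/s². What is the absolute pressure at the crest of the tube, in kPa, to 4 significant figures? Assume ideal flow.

P_top = 76.86 kPa

The outlet speed comes from Torricelli: v = √(2g·1.480) = 5.389 m/s.
With constant cross-section the crest speed equals v; applying Bernoulli from the surface up to the crest, P_top = P_atm − ½ρv² − ρg·h_top.
P_top = 100300 − ½·785.8·5.389² − 785.8·9.81·1.561 = 76860 Pa.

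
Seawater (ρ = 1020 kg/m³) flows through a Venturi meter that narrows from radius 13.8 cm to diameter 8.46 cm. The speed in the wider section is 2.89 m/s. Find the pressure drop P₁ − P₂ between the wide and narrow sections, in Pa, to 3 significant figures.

Mass conservation (A₁v₁ = A₂v₂) gives v₂ = 2.89 × 598/56.2 = 30.8 m/s.
The pipe is horizontal, so Bernoulli reduces to P₁ + ½ρv₁² = P₂ + ½ρv₂².
P₁ − P₂ = ½·1020·(30.8² − 2.89²) = ½·1020·938 = 478000 Pa.

478000 Pa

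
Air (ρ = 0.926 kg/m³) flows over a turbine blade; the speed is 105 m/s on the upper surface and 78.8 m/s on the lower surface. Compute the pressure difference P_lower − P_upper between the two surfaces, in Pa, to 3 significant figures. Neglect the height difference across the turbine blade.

The pressure is lower where the speed is higher: ΔP = ½ρ(v_up² − v_low²).
ΔP = ½·0.926·(105² − 78.8²) = 2230 Pa.

ΔP ≈ 2230 Pa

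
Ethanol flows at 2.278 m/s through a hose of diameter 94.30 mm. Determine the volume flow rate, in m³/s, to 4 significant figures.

Q = A·v = 0.006984 m² × 2.278 m/s = 0.01591 m³/s.

0.01591 m³/s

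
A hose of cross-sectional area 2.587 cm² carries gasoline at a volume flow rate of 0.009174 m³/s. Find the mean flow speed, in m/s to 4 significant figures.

v ≈ 35.46 m/s

Q = 0.009174 m³/s = 0.009174 m³/s.
v = Q/A = 0.009174 / 0.0002587 = 35.46 m/s.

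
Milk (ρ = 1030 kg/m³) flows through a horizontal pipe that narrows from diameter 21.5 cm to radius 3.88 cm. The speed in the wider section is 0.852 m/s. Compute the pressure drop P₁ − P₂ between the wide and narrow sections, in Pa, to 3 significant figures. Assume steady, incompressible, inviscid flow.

The volume flow rate is constant, so v₂ = (A₁/A₂)v₁ = (363/47.3)·0.852 = 6.54 m/s.
With no height change, Bernoulli's equation is P₁ + ½ρv₁² = P₂ + ½ρv₂².
P₁ − P₂ = ½·1030·(6.54² − 0.852²) = ½·1030·42.0 = 21700 Pa.

ΔP ≈ 21700 Pa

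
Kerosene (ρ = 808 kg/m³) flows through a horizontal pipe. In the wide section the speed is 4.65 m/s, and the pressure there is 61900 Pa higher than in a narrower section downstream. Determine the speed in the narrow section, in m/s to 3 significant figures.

Along the level pipe P + ½ρv² is conserved, hence v₂² = v₁² + 2(P₁ − P₂)/ρ.
v₂ = √(4.65² + 2·61900/808) = √(21.6 + 153) = 13.2 m/s.

v₂ = 13.2 m/s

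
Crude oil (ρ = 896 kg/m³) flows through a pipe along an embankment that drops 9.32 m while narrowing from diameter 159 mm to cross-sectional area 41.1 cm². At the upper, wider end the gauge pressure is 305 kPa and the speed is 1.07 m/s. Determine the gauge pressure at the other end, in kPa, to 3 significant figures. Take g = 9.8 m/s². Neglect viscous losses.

P₂ = 375 kPa

The volume flow rate is constant, so v₂ = (A₁/A₂)v₁ = (199/41.1)·1.07 = 5.17 m/s.
Energy conservation along the streamline gives P₂ = P₁ − ½ρ(v₂² − v₁²) − ρg(h₂ − h₁).
P₂ = 305000 + ½·896·(1.07² − 5.17²) − 896·9.8·(−9.32) = 305000 + (-11500) − (-81800) = 375000 Pa.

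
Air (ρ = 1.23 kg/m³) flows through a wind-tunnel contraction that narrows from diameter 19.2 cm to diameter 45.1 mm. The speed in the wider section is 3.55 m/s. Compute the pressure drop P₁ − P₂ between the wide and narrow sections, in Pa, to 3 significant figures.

Mass conservation (A₁v₁ = A₂v₂) gives v₂ = 3.55 × 290/16.0 = 64.3 m/s.
Along the horizontal streamline, P + ½ρv² is constant.
P₁ − P₂ = ½·1.23·(64.3² − 3.55²) = ½·1.23·4130 = 2540 Pa.

ΔP = 2540 Pa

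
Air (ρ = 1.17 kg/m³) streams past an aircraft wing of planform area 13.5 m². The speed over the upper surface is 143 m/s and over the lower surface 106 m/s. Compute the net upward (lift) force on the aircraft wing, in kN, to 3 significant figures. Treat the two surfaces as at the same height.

The faster flow above has the lower pressure; Bernoulli (same height) gives ΔP = ½ρ(v_up² − v_low²).
ΔP = ½·1.17·(143² − 106²) = 5390 Pa.
Lift = ΔP · A = 5390 × 13.5 = 72800 N.

F ≈ 72.8 kN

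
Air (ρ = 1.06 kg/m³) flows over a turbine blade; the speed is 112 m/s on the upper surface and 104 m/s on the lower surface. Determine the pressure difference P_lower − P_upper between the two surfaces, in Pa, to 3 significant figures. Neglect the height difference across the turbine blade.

The pressure is lower where the speed is higher: ΔP = ½ρ(v_up² − v_low²).
ΔP = ½·1.06·(112² − 104²) = 916 Pa.

916 Pa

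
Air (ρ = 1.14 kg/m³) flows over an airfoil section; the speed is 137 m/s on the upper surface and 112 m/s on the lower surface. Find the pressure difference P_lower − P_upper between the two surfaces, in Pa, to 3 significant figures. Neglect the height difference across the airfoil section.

Bernoulli (same height): P_lower − P_upper = ½ρ(v_upper² − v_lower²).
ΔP = ½·1.14·(137² − 112²) = 3550 Pa.

ΔP ≈ 3550 Pa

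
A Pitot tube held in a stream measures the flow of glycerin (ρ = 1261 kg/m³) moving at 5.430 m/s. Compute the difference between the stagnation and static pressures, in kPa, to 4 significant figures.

ΔP ≈ 18.59 kPa

Bernoulli between the free stream and the stagnation point: ½ρv² = P_stag − P_static.
ΔP = ½·1261·5.430² = 18590 Pa.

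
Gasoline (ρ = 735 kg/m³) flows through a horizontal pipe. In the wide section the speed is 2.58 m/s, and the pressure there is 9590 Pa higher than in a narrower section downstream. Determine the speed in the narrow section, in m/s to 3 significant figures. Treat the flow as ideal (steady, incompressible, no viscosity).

Along the level pipe P + ½ρv² is conserved, hence v₂² = v₁² + 2(P₁ − P₂)/ρ.
v₂ = √(2.58² + 2·9590/735) = √(6.66 + 26.1) = 5.72 m/s.

v₂ ≈ 5.72 m/s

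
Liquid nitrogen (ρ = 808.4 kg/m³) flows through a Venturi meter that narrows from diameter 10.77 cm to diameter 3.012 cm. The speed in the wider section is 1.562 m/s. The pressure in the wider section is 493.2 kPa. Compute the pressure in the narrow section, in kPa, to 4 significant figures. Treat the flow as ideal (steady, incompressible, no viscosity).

Mass conservation (A₁v₁ = A₂v₂) gives v₂ = 1.562 × 91.10/7.125 = 19.97 m/s.
With no height change, Bernoulli's equation is P₁ + ½ρv₁² = P₂ + ½ρv₂².
P₂ = P₁ − ½ρ(v₂² − v₁²) = 493200 − ½·808.4·(19.97² − 1.562²) = 493200 − 160200 = 333000 Pa.

P₂ = 333.0 kPa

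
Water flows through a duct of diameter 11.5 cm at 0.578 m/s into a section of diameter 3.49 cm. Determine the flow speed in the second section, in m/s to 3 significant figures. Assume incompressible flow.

Continuity gives A₁v₁ = A₂v₂, so v₂ = (104 cm²)/(9.57 cm²) × 0.578 m/s = 6.28 m/s.

v₂ ≈ 6.28 m/s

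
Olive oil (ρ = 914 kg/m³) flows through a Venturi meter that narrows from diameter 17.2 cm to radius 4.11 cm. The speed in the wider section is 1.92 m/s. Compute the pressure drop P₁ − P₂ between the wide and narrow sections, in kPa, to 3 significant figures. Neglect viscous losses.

30.6 kPa

By continuity, v₂ = v₁·A₁/A₂ = 1.92·(232/53.1) = 8.41 m/s.
Along the horizontal streamline, P + ½ρv² is constant.
P₁ − P₂ = ½·914·(8.41² − 1.92²) = ½·914·67.0 = 30600 Pa.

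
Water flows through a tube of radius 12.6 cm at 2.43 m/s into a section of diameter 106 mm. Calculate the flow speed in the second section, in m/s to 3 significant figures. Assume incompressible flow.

v₂ = 13.7 m/s

Continuity gives A₁v₁ = A₂v₂, so v₂ = (499 cm²)/(88.2 cm²) × 2.43 m/s = 13.7 m/s.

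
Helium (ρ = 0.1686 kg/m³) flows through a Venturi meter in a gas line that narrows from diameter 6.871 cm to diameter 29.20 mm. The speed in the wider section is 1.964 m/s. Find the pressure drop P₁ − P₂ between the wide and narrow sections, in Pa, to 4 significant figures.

The volume flow rate is constant, so v₂ = (A₁/A₂)v₁ = (37.08/6.697)·1.964 = 10.87 m/s.
Along the horizontal streamline, P + ½ρv² is constant.
P₁ − P₂ = ½·0.1686·(10.87² − 1.964²) = ½·0.1686·114.4 = 9.644 Pa.

ΔP = 9.644 Pa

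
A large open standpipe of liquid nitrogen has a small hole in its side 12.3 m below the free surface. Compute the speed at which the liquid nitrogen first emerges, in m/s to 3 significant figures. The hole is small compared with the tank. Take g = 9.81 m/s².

v ≈ 15.5 m/s

Torricelli's result v = √(2gh) gives v = √(2·9.81·12.3) = 15.5 m/s.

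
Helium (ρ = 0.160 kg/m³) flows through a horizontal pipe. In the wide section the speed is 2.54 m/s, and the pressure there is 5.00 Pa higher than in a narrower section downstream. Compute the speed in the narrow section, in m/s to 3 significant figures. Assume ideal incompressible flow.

v₂ = 8.30 m/s

With h₁ = h₂, rearranging Bernoulli gives v₂ = √(v₁² + 2ΔP/ρ).
v₂ = √(2.54² + 2·5.00/0.160) = √(6.45 + 62.5) = 8.30 m/s.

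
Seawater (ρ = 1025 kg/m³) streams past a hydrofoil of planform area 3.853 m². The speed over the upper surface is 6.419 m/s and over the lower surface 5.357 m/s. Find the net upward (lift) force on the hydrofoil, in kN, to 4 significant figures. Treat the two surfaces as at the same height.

With equal heights on the two surfaces, Bernoulli gives P_lower − P_upper = ½ρ(v_upper² − v_lower²).
ΔP = ½·1025·(6.419² − 5.357²) = 6409 Pa.
Lift = ΔP · A = 6409 × 3.853 = 24700 N.

F ≈ 24.70 kN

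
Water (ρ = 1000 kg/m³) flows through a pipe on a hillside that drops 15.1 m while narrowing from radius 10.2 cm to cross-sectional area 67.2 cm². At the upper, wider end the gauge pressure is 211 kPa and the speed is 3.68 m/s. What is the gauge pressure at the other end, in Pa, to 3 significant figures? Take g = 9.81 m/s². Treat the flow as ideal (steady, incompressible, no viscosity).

Mass conservation (A₁v₁ = A₂v₂) gives v₂ = 3.68 × 327/67.2 = 17.9 m/s.
Energy conservation along the streamline gives P₂ = P₁ − ½ρ(v₂² − v₁²) − ρg(h₂ − h₁).
P₂ = 211000 + ½·1000·(3.68² − 17.9²) − 1000·9.81·(−15.1) = 211000 + (-153000) − (-148000) = 206000 Pa.

P₂ ≈ 206000 Pa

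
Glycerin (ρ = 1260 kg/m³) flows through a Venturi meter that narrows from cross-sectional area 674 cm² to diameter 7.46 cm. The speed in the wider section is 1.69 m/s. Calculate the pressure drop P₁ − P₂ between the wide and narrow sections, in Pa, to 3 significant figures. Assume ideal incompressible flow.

ΔP ≈ 426000 Pa

Continuity gives A₁v₁ = A₂v₂, so v₂ = (674 cm²)/(43.7 cm²) × 1.69 m/s = 26.1 m/s.
With no height change, Bernoulli's equation is P₁ + ½ρv₁² = P₂ + ½ρv₂².
P₁ − P₂ = ½·1260·(26.1² − 1.69²) = ½·1260·676 = 426000 Pa.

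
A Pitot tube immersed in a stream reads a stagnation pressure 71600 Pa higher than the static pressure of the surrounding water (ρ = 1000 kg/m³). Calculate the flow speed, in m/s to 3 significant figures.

v = 12.0 m/s

The dynamic pressure equals the rise in static pressure at the stagnation point: ΔP = ½ρv².
v = √(2ΔP/ρ) = √(2·71600/1000) = 12.0 m/s.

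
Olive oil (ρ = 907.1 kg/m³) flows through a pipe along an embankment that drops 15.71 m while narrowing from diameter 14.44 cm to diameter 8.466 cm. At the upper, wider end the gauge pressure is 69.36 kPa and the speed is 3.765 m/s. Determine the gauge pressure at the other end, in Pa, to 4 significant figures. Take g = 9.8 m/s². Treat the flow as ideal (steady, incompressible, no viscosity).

Mass conservation (A₁v₁ = A₂v₂) gives v₂ = 3.765 × 163.8/56.29 = 10.95 m/s.
Applying Bernoulli between the two ends and solving for P₂: P₂ = P₁ + ½ρ(v₁² − v₂²) − ρgΔh.
P₂ = 69360 + ½·907.1·(3.765² − 10.95²) − 907.1·9.8·(−15.71) = 69360 + (-47980) − (-139700) = 161000 Pa.

P₂ = 161000 Pa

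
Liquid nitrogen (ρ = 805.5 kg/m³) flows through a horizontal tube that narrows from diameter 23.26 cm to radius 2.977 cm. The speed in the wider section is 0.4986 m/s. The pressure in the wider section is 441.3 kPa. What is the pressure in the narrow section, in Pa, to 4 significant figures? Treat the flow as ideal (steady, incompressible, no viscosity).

418100 Pa

The volume flow rate is constant, so v₂ = (A₁/A₂)v₁ = (424.9/27.84)·0.4986 = 7.609 m/s.
With no height change, Bernoulli's equation is P₁ + ½ρv₁² = P₂ + ½ρv₂².
P₂ = P₁ − ½ρ(v₂² − v₁²) = 441300 − ½·805.5·(7.609² − 0.4986²) = 441300 − 23220 = 418100 Pa.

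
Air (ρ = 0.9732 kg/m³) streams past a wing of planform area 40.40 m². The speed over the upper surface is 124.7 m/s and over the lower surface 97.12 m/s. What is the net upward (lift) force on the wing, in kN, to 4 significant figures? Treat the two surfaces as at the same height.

From P + ½ρv² = const at equal height, P_low − P_up = ½ρ(v_up² − v_low²).
ΔP = ½·0.9732·(124.7² − 97.12²) = 2977 Pa.
Lift = ΔP · A = 2977 × 40.40 = 120300 N.

F ≈ 120.3 kN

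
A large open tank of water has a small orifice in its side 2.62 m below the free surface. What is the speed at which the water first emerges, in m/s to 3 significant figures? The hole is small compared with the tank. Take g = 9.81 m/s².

v ≈ 7.17 m/s

Bernoulli from surface to hole (P equal, v_surface ≈ 0): v = √(2gh) = √(2×9.81×2.62) = 7.17 m/s.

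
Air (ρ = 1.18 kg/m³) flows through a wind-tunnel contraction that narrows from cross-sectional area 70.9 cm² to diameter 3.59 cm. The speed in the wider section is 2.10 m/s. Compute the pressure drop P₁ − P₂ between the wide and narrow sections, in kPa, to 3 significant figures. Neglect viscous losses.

Mass conservation (A₁v₁ = A₂v₂) gives v₂ = 2.10 × 70.9/10.1 = 14.7 m/s.
With no height change, Bernoulli's equation is P₁ + ½ρv₁² = P₂ + ½ρv₂².
P₁ − P₂ = ½·1.18·(14.7² − 2.10²) = ½·1.18·212 = 125 Pa.

ΔP ≈ 0.125 kPa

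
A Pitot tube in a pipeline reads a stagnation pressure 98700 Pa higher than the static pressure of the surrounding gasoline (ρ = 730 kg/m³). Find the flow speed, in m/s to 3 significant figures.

Bernoulli between the free stream and the stagnation point: ½ρv² = P_stag − P_static.
v = √(2ΔP/ρ) = √(2·98700/730) = 16.4 m/s.

16.4 m/s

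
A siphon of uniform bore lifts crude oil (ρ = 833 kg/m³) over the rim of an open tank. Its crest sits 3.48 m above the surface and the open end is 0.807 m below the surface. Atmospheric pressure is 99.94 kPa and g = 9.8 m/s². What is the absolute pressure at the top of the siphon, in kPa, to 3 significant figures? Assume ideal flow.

The outlet speed comes from Torricelli: v = √(2g·0.807) = 3.98 m/s.
With constant cross-section the crest speed equals v; applying Bernoulli from the surface up to the crest, P_top = P_atm − ½ρv² − ρg·h_top.
P_top = 99940 − ½·833·3.98² − 833·9.8·3.48 = 64900 Pa.

P_top = 64.9 kPa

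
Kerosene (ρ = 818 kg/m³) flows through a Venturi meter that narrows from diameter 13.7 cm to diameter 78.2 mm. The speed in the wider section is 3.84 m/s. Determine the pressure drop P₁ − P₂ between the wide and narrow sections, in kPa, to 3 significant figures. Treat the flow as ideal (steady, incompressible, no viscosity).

The volume flow rate is constant, so v₂ = (A₁/A₂)v₁ = (147/48.0)·3.84 = 11.8 m/s.
With no height change, Bernoulli's equation is P₁ + ½ρv₁² = P₂ + ½ρv₂².
P₁ − P₂ = ½·818·(11.8² − 3.84²) = ½·818·124 = 50800 Pa.

ΔP ≈ 50.8 kPa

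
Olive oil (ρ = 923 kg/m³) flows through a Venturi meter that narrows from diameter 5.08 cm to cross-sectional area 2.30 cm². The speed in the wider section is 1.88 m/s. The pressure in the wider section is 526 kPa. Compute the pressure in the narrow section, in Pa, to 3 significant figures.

401000 Pa

Continuity gives A₁v₁ = A₂v₂, so v₂ = (20.3 cm²)/(2.30 cm²) × 1.88 m/s = 16.6 m/s.
Along the horizontal streamline, P + ½ρv² is constant.
P₂ = P₁ − ½ρ(v₂² − v₁²) = 526000 − ½·923·(16.6² − 1.88²) = 526000 − 125000 = 401000 Pa.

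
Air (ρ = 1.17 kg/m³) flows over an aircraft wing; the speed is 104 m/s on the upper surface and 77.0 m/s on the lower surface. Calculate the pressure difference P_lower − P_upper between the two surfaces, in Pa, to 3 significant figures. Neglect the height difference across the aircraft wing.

ΔP ≈ 2860 Pa

The pressure is lower where the speed is higher: ΔP = ½ρ(v_up² − v_low²).
ΔP = ½·1.17·(104² − 77.0²) = 2860 Pa.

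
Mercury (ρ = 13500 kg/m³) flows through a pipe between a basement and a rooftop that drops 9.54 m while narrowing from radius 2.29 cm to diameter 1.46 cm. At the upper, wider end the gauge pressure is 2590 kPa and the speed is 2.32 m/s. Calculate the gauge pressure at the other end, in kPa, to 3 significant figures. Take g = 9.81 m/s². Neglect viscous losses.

Continuity gives A₁v₁ = A₂v₂, so v₂ = (16.5 cm²)/(1.67 cm²) × 2.32 m/s = 22.8 m/s.
Bernoulli: P₁ + ½ρv₁² + ρg h₁ = P₂ + ½ρv₂² + ρg h₂, so P₂ = P₁ + ½ρ(v₁² − v₂²) − ρg(h₂ − h₁).
P₂ = 2590000 + ½·13500·(2.32² − 22.8²) − 13500·9.81·(−9.54) = 2590000 + (-3480000) − (-1260000) = 371000 Pa.

371 kPa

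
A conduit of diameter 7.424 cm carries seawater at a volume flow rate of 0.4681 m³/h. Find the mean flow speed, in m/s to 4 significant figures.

0.03004 m/s

Q = 0.4681 m³/h = 0.0001300 m³/s.
v = Q/A = 0.0001300 / 0.004329 = 0.03004 m/s.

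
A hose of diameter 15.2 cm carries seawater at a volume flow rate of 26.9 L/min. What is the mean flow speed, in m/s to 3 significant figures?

Q = 26.9 L/min = 0.000448 m³/s.
v = Q/A = 0.000448 / 0.0181 = 0.0247 m/s.

v = 0.0247 m/s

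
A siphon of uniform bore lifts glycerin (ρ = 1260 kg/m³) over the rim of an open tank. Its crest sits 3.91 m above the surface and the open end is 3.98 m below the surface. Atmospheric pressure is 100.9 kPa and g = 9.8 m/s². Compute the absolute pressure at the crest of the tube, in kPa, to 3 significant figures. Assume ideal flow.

P_top = 3.47 kPa

From the surface to the outlet (both open to atmosphere, surface at rest): v = √(2g·h_out) = √(2·9.8·3.98) = 8.83 m/s.
Continuity keeps v the same throughout the tube; from surface to crest, P_atm + 0 = P_top + ½ρv² + ρg·h_top.
P_top = 100900 − ½·1260·8.83² − 1260·9.8·3.91 = 3470 Pa.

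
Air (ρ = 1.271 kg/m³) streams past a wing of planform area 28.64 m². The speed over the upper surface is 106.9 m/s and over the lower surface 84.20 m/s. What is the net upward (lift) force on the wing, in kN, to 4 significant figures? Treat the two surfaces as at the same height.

From P + ½ρv² = const at equal height, P_low − P_up = ½ρ(v_up² − v_low²).
ΔP = ½·1.271·(106.9² − 84.20²) = 2757 Pa.
Lift = ΔP · A = 2757 × 28.64 = 78950 N.

F = 78.95 kN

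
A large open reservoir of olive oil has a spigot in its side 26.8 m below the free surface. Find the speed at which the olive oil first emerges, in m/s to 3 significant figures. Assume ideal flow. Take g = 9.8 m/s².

Bernoulli from surface to hole (P equal, v_surface ≈ 0): v = √(2gh) = √(2×9.8×26.8) = 22.9 m/s.

v ≈ 22.9 m/s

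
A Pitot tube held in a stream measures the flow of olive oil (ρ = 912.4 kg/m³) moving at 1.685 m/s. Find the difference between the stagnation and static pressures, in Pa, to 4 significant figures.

The dynamic pressure equals the rise in static pressure at the stagnation point: ΔP = ½ρv².
ΔP = ½·912.4·1.685² = 1295 Pa.

1295 Pa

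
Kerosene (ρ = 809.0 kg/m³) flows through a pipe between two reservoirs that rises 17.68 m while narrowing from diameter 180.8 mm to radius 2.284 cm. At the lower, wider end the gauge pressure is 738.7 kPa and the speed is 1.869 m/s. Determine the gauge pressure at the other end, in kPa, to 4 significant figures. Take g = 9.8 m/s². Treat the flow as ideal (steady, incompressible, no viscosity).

P₂ ≈ 253.2 kPa

Continuity gives A₁v₁ = A₂v₂, so v₂ = (256.7 cm²)/(16.39 cm²) × 1.869 m/s = 29.28 m/s.
Energy conservation along the streamline gives P₂ = P₁ − ½ρ(v₂² − v₁²) − ρg(h₂ − h₁).
P₂ = 738700 + ½·809.0·(1.869² − 29.28²) − 809.0·9.8·(+17.68) = 738700 + (-345300) − (140200) = 253200 Pa.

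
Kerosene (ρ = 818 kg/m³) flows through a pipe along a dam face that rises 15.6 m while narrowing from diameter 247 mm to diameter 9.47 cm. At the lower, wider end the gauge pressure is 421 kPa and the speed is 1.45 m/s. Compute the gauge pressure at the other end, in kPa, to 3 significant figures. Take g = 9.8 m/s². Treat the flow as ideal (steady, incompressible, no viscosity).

Continuity gives A₁v₁ = A₂v₂, so v₂ = (479 cm²)/(70.4 cm²) × 1.45 m/s = 9.86 m/s.
Bernoulli: P₁ + ½ρv₁² + ρg h₁ = P₂ + ½ρv₂² + ρg h₂, so P₂ = P₁ + ½ρ(v₁² − v₂²) − ρg(h₂ − h₁).
P₂ = 421000 + ½·818·(1.45² − 9.86²) − 818·9.8·(+15.6) = 421000 + (-38900) − (125000) = 257000 Pa.

P₂ = 257 kPa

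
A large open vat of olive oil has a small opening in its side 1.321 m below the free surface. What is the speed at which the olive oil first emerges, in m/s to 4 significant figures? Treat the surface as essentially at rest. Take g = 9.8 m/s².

v = 5.088 m/s

Torricelli's result v = √(2gh) gives v = √(2·9.8·1.321) = 5.088 m/s.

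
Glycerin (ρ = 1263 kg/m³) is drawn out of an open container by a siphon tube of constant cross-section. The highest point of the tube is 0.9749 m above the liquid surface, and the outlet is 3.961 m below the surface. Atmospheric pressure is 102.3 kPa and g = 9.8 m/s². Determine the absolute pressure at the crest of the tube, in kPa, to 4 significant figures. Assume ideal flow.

The outlet speed comes from Torricelli: v = √(2g·3.961) = 8.811 m/s.
Continuity keeps v the same throughout the tube; from surface to crest, P_atm + 0 = P_top + ½ρv² + ρg·h_top.
P_top = 102300 − ½·1263·8.811² − 1263·9.8·0.9749 = 41210 Pa.

41.21 kPa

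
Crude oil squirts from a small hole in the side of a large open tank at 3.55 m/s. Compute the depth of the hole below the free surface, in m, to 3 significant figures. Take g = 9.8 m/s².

h ≈ 0.643 m

Inverting v = √(2gh) gives h = v² / 2g.
h = 3.55²/(2·9.8) = 12.6/19.60 = 0.643 m.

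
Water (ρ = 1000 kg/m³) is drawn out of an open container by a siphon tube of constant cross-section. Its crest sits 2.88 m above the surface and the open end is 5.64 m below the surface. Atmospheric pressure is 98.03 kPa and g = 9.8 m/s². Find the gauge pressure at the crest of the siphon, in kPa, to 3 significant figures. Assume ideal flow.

Bernoulli surface→outlet gives ½v² = g·h_out, so v = √(2·9.8·5.64) = 10.5 m/s.
The bore is uniform, so the speed at the crest is the same v. Bernoulli surface→crest: P_atm = P_top + ½ρv² + ρg·h_top.
P_top = 98030 − ½·1000·10.5² − 1000·9.8·2.88 = 14500 Pa. So P_gauge = P_top − P_atm = -83500 Pa.

P_gauge ≈ -83.5 kPa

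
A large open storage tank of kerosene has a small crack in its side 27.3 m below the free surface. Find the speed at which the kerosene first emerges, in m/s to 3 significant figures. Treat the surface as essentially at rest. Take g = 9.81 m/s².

23.1 m/s

The surface is effectively still and both ends are open, so ½v² = gh and v = √(2·9.81·27.3) = 23.1 m/s.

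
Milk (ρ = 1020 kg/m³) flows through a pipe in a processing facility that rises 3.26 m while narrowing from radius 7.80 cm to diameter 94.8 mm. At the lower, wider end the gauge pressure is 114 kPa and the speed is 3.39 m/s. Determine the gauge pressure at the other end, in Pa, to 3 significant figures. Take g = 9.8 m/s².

Continuity gives A₁v₁ = A₂v₂, so v₂ = (191 cm²)/(70.6 cm²) × 3.39 m/s = 9.18 m/s.
Applying Bernoulli between the two ends and solving for P₂: P₂ = P₁ + ½ρ(v₁² − v₂²) − ρgΔh.
P₂ = 114000 + ½·1020·(3.39² − 9.18²) − 1020·9.8·(+3.26) = 114000 + (-37100) − (32600) = 44300 Pa.

44300 Pa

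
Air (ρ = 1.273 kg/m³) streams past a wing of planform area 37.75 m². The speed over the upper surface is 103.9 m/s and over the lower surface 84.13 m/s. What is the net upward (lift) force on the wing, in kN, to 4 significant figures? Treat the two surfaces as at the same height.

F ≈ 89.32 kN

With equal heights on the two surfaces, Bernoulli gives P_lower − P_upper = ½ρ(v_upper² − v_lower²).
ΔP = ½·1.273·(103.9² − 84.13²) = 2366 Pa.
Lift = ΔP · A = 2366 × 37.75 = 89320 N.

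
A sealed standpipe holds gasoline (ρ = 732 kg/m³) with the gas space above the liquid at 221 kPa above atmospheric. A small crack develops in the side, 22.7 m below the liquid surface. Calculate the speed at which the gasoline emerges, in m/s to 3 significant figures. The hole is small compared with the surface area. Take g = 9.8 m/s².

v ≈ 32.4 m/s

Take point 1 at the surface (v₁ ≈ 0) and point 2 at the hole (at atmospheric pressure). Bernoulli: P₁ + ρg h = P_atm + ½ρv₂².
With P₁ − P_atm = 221000 Pa, v₂ = √(2gh + 2ΔP/ρ) = √(2·9.8·22.7 + 2·221000/732) = 32.4 m/s.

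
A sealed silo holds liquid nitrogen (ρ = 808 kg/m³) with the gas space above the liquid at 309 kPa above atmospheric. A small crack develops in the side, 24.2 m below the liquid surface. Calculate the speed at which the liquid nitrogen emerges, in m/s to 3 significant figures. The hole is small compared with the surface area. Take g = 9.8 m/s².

Take point 1 at the surface (v₁ ≈ 0) and point 2 at the hole (at atmospheric pressure). Bernoulli: P₁ + ρg h = P_atm + ½ρv₂².
With P₁ − P_atm = 309000 Pa, v₂ = √(2gh + 2ΔP/ρ) = √(2·9.8·24.2 + 2·309000/808) = 35.2 m/s.

v ≈ 35.2 m/s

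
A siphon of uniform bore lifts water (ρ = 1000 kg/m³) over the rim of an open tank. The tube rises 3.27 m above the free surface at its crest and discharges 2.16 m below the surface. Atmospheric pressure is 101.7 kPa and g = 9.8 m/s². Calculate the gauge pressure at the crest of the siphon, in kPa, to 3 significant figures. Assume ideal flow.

From the surface to the outlet (both open to atmosphere, surface at rest): v = √(2g·h_out) = √(2·9.8·2.16) = 6.51 m/s.
Continuity keeps v the same throughout the tube; from surface to crest, P_atm + 0 = P_top + ½ρv² + ρg·h_top.
P_top = 101700 − ½·1000·6.51² − 1000·9.8·3.27 = 48500 Pa. So P_gauge = P_top − P_atm = -53200 Pa.

P_gauge ≈ -53.2 kPa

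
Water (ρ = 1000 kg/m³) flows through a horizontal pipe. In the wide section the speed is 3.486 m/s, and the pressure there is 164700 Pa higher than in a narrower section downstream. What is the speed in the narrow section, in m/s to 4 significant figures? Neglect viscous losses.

With h₁ = h₂, rearranging Bernoulli gives v₂ = √(v₁² + 2ΔP/ρ).
v₂ = √(3.486² + 2·164700/1000) = √(12.15 + 329.4) = 18.48 m/s.

v₂ = 18.48 m/s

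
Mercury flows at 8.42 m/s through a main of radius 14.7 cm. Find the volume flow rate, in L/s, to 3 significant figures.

Q = A·v = 0.0679 m² × 8.42 m/s = 0.572 m³/s.
Converting: 0.572 m³/s × 1000 = 572 L/s.

572 L/s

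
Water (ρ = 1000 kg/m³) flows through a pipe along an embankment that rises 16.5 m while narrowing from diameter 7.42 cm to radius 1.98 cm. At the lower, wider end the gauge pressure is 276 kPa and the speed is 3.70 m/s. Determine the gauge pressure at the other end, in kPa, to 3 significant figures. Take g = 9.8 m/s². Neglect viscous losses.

Continuity gives A₁v₁ = A₂v₂, so v₂ = (43.2 cm²)/(12.3 cm²) × 3.70 m/s = 13.0 m/s.
Applying Bernoulli between the two ends and solving for P₂: P₂ = P₁ + ½ρ(v₁² − v₂²) − ρgΔh.
P₂ = 276000 + ½·1000·(3.70² − 13.0²) − 1000·9.8·(+16.5) = 276000 + (-77500) − (162000) = 36800 Pa.

P₂ = 36.8 kPa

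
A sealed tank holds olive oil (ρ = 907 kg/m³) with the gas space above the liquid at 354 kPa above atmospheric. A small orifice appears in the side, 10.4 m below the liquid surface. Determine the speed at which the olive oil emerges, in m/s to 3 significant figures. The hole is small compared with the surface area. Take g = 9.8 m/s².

31.4 m/s

Take point 1 at the surface (v₁ ≈ 0) and point 2 at the hole (at atmospheric pressure). Bernoulli: P₁ + ρg h = P_atm + ½ρv₂².
With P₁ − P_atm = 354000 Pa, v₂ = √(2gh + 2ΔP/ρ) = √(2·9.8·10.4 + 2·354000/907) = 31.4 m/s.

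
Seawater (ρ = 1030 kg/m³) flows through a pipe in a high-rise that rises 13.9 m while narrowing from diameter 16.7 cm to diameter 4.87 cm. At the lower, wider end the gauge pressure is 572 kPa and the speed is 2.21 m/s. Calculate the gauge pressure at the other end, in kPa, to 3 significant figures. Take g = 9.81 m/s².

P₂ ≈ 86.3 kPa

By continuity, v₂ = v₁·A₁/A₂ = 2.21·(219/18.6) = 26.0 m/s.
Energy conservation along the streamline gives P₂ = P₁ − ½ρ(v₂² − v₁²) − ρg(h₂ − h₁).
P₂ = 572000 + ½·1030·(2.21² − 26.0²) − 1030·9.81·(+13.9) = 572000 + (-345000) − (140000) = 86300 Pa.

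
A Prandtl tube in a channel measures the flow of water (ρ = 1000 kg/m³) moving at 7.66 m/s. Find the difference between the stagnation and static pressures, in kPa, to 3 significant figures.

The dynamic pressure equals the rise in static pressure at the stagnation point: ΔP = ½ρv².
ΔP = ½·1000·7.66² = 29300 Pa.

ΔP ≈ 29.3 kPa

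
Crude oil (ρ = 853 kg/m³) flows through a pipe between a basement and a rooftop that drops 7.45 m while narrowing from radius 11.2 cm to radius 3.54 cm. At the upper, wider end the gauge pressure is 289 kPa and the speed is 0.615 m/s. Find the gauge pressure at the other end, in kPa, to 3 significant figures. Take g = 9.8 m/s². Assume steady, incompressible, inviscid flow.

By continuity, v₂ = v₁·A₁/A₂ = 0.615·(394/39.4) = 6.16 m/s.
Bernoulli: P₁ + ½ρv₁² + ρg h₁ = P₂ + ½ρv₂² + ρg h₂, so P₂ = P₁ + ½ρ(v₁² − v₂²) − ρg(h₂ − h₁).
P₂ = 289000 + ½·853·(0.615² − 6.16²) − 853·9.8·(−7.45) = 289000 + (-16000) − (-62300) = 335000 Pa.

P₂ ≈ 335 kPa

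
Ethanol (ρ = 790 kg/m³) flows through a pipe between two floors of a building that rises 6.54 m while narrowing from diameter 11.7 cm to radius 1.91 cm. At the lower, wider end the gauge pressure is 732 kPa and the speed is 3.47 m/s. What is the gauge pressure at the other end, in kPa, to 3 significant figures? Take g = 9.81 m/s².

The volume flow rate is constant, so v₂ = (A₁/A₂)v₁ = (108/11.5)·3.47 = 32.6 m/s.
Energy conservation along the streamline gives P₂ = P₁ − ½ρ(v₂² − v₁²) − ρg(h₂ − h₁).
P₂ = 732000 + ½·790·(3.47² − 32.6²) − 790·9.81·(+6.54) = 732000 + (-414000) − (50700) = 268000 Pa.

P₂ ≈ 268 kPa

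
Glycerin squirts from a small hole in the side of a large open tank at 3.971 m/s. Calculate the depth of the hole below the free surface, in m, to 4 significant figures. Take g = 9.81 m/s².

h ≈ 0.8037 m

Torricelli: v = √(2gh), so h = v²/(2g).
h = 3.971²/(2·9.81) = 15.77/19.62 = 0.8037 m.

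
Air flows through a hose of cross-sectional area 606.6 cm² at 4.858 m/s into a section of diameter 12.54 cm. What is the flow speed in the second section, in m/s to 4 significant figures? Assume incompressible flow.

v₂ ≈ 23.86 m/s

The volume flow rate is constant, so v₂ = (A₁/A₂)v₁ = (606.6/123.5)·4.858 = 23.86 m/s.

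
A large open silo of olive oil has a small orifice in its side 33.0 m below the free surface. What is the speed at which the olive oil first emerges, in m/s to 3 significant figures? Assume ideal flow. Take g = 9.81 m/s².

Bernoulli from surface to hole (P equal, v_surface ≈ 0): v = √(2gh) = √(2×9.81×33.0) = 25.4 m/s.

v ≈ 25.4 m/s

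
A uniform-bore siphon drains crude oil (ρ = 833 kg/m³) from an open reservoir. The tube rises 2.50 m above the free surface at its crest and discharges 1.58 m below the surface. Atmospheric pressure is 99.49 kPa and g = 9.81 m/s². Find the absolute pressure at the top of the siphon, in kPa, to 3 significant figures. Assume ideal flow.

P_top ≈ 66.1 kPa

The outlet speed comes from Torricelli: v = √(2g·1.58) = 5.57 m/s.
Continuity keeps v the same throughout the tube; from surface to crest, P_atm + 0 = P_top + ½ρv² + ρg·h_top.
P_top = 99490 − ½·833·5.57² − 833·9.81·2.50 = 66100 Pa.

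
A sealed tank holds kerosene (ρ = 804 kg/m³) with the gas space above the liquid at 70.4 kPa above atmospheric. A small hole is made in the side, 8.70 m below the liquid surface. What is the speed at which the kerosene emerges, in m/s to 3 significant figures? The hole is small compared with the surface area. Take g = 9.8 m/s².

Take point 1 at the surface (v₁ ≈ 0) and point 2 at the hole (at atmospheric pressure). Bernoulli: P₁ + ρg h = P_atm + ½ρv₂².
With P₁ − P_atm = 70400 Pa, v₂ = √(2gh + 2ΔP/ρ) = √(2·9.8·8.70 + 2·70400/804) = 18.6 m/s.

18.6 m/s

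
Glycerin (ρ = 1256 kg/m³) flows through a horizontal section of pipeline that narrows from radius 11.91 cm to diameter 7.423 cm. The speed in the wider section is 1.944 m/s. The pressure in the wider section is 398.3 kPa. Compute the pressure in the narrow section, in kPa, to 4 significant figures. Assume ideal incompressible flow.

The volume flow rate is constant, so v₂ = (A₁/A₂)v₁ = (445.6/43.28)·1.944 = 20.02 m/s.
Bernoulli (h₁ = h₂): P₁ − P₂ = ½ρ(v₂² − v₁²).
P₂ = P₁ − ½ρ(v₂² − v₁²) = 398300 − ½·1256·(20.02² − 1.944²) = 398300 − 249300 = 149000 Pa.

P₂ = 149.0 kPa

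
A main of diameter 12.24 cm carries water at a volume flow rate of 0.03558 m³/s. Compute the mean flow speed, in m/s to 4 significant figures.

Q = 0.03558 m³/s = 0.03558 m³/s.
v = Q/A = 0.03558 / 0.01177 = 3.024 m/s.

v ≈ 3.024 m/s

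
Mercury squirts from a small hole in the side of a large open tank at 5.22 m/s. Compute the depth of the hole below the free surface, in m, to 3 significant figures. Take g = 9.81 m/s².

Inverting v = √(2gh) gives h = v² / 2g.
h = 5.22²/(2·9.81) = 27.2/19.62 = 1.39 m.

h ≈ 1.39 m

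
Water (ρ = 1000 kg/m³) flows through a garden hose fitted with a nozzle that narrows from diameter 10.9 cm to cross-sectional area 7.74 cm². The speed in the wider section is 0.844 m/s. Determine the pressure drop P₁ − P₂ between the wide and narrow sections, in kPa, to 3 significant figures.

ΔP = 51.4 kPa

The volume flow rate is constant, so v₂ = (A₁/A₂)v₁ = (93.3/7.74)·0.844 = 10.2 m/s.
The pipe is horizontal, so Bernoulli reduces to P₁ + ½ρv₁² = P₂ + ½ρv₂².
P₁ − P₂ = ½·1000·(10.2² − 0.844²) = ½·1000·103 = 51400 Pa.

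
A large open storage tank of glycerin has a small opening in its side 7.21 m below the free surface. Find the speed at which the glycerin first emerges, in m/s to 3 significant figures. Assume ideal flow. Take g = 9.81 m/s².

With the surface at rest and both surface and jet at atmospheric pressure, Bernoulli gives ρg h = ½ρv², so v = √(2gh) = √(2·9.81·7.21) = 11.9 m/s.

v = 11.9 m/s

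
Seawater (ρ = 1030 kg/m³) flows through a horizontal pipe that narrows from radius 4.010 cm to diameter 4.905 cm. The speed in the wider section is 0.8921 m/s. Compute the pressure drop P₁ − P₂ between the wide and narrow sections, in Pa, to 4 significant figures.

Continuity gives A₁v₁ = A₂v₂, so v₂ = (50.52 cm²)/(18.90 cm²) × 0.8921 m/s = 2.385 m/s.
With no height change, Bernoulli's equation is P₁ + ½ρv₁² = P₂ + ½ρv₂².
P₁ − P₂ = ½·1030·(2.385² − 0.8921²) = ½·1030·4.892 = 2520 Pa.

ΔP ≈ 2520 Pa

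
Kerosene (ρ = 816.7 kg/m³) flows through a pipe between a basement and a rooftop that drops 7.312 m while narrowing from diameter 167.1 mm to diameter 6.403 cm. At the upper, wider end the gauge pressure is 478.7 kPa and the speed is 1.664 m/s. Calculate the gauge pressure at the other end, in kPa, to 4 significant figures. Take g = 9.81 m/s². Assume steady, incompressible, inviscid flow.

486.0 kPa

Mass conservation (A₁v₁ = A₂v₂) gives v₂ = 1.664 × 219.3/32.20 = 11.33 m/s.
Bernoulli: P₁ + ½ρv₁² + ρg h₁ = P₂ + ½ρv₂² + ρg h₂, so P₂ = P₁ + ½ρ(v₁² − v₂²) − ρg(h₂ − h₁).
P₂ = 478700 + ½·816.7·(1.664² − 11.33²) − 816.7·9.81·(−7.312) = 478700 + (-51320) − (-58580) = 486000 Pa.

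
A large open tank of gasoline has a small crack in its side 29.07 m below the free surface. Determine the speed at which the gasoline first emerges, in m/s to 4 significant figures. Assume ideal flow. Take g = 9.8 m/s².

v = 23.87 m/s

Bernoulli from surface to hole (P equal, v_surface ≈ 0): v = √(2gh) = √(2×9.8×29.07) = 23.87 m/s.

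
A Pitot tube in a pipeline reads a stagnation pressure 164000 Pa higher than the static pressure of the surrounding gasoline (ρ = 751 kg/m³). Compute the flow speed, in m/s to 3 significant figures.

v = 20.9 m/s

The dynamic pressure equals the rise in static pressure at the stagnation point: ΔP = ½ρv².
v = √(2ΔP/ρ) = √(2·164000/751) = 20.9 m/s.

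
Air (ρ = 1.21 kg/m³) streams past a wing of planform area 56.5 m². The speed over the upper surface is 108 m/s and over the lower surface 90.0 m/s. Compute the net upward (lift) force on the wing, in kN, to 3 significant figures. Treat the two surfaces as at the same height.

The faster flow above has the lower pressure; Bernoulli (same height) gives ΔP = ½ρ(v_up² − v_low²).
ΔP = ½·1.21·(108² − 90.0²) = 2160 Pa.
Lift = ΔP · A = 2160 × 56.5 = 122000 N.

F ≈ 122 kN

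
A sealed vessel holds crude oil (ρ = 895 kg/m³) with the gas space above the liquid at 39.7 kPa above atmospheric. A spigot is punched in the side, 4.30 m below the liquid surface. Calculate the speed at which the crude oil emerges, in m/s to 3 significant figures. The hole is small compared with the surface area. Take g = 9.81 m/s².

v ≈ 13.2 m/s

Take point 1 at the surface (v₁ ≈ 0) and point 2 at the hole (at atmospheric pressure). Bernoulli: P₁ + ρg h = P_atm + ½ρv₂².
With P₁ − P_atm = 39700 Pa, v₂ = √(2gh + 2ΔP/ρ) = √(2·9.81·4.30 + 2·39700/895) = 13.2 m/s.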